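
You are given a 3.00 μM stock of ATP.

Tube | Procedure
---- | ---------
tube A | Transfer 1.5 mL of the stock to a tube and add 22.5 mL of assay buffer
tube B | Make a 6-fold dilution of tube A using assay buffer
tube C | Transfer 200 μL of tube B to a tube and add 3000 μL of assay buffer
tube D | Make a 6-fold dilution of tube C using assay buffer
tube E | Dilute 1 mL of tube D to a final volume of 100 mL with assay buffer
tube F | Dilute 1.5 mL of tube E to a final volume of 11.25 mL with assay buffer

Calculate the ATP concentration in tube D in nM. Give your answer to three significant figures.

0.326 nM

Step 1: 1.5 mL + 22.5 mL = 24 mL total → factor 24/1.5 = 16
Step 2: 6-fold → factor 6
Step 3: 200 μL + 3000 μL = 3200 μL total → factor 3200/200 = 16
Step 4: 6-fold → factor 6
Dilution factor through tube D = 16 × 6 × 16 × 6 = 9216
[tube D] = 3.00 μM / 9216 = 0.0003255 μM = 0.326 nM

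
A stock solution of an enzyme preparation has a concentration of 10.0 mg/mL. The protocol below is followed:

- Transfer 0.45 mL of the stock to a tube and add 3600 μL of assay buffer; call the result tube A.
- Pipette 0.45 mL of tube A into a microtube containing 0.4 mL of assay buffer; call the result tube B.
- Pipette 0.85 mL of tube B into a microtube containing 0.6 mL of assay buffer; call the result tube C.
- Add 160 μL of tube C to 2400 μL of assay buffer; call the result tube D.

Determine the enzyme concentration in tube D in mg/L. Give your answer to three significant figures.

21.6 mg/L

Step 1: 0.45 mL + 3600 μL = 4.05 mL total → factor 4.05/0.45 = 9
Step 2: 0.45 mL + 0.4 mL = 0.85 mL total → factor 0.85/0.45 = 1.8889
Step 3: 0.85 mL + 0.6 mL = 1.45 mL total → factor 1.45/0.85 = 1.7059
Step 4: 160 μL + 2400 μL = 2560 μL total → factor 2560/160 = 16
Overall dilution factor = 9 × 1.8889 × 1.7059 × 16 = 464
Final = 10.0 mg/mL / 464 = 0.02155 mg/mL = 21.6 mg/L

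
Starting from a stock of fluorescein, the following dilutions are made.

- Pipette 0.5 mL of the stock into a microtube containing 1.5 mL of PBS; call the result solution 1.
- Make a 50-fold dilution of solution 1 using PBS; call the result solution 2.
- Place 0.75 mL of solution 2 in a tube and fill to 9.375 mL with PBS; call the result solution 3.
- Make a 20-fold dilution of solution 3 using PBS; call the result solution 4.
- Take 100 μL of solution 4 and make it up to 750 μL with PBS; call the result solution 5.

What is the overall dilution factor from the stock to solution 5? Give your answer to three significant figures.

Step 1: 0.5 mL + 1.5 mL = 2 mL total → factor 2/0.5 = 4
Step 2: 50-fold → factor 50
Step 3: 0.75 mL brought to 9.375 mL → factor 9.375/0.75 = 12.5
Step 4: 20-fold → factor 20
Step 5: 100 μL brought to 750 μL → factor 750/100 = 7.5
Overall dilution factor = 4 × 50 × 12.5 × 20 × 7.5 = 3.75 × 10^5

3.75 × 10^5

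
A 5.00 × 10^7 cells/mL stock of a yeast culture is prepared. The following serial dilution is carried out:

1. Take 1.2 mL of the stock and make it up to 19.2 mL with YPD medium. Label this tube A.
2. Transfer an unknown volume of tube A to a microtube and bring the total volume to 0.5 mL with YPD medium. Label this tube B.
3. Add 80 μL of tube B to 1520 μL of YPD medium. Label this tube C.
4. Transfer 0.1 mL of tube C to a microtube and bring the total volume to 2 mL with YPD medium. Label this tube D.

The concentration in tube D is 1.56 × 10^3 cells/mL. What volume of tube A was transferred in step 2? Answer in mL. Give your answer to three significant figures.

Step 1: 1.2 mL brought to 19.2 mL → factor 19.2/1.2 = 16
Step 2: v brought to 0.5 mL → factor = 0.5 mL/v
Step 3: 80 μL + 1520 μL = 1600 μL total → factor 1600/80 = 20
Step 4: 0.1 mL brought to 2 mL → factor 2/0.1 = 20
Product of known-step factors = 6400
Overall factor = 5.00 × 10^7 cells/mL / (1.56 × 10^3 cells/mL) = 32051
Step-2 factor = 32051 / 6400 = 5.008
v = 0.5 mL / 5.008 = 0.0998 mL

0.0998 mL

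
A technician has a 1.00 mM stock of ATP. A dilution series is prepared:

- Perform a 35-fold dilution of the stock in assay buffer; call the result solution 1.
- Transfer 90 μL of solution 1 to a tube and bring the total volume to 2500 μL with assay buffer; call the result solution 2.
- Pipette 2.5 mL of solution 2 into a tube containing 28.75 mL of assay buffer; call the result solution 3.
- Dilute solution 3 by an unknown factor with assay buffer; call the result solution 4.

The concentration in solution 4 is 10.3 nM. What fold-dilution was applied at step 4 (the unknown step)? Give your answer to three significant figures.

Step 1: 35-fold → factor 35
Step 2: 90 μL brought to 2500 μL → factor 2500/90 = 27.778
Step 3: 2.5 mL + 28.75 mL = 31.25 mL total → factor 31.25/2.5 = 12.5
Step 4: unknown factor x
Product of known-step factors = 12153
Overall factor = 1.00 mM / (10.3 nM) = 97087
x = 97087 / 12153 = 7.99

7.99-fold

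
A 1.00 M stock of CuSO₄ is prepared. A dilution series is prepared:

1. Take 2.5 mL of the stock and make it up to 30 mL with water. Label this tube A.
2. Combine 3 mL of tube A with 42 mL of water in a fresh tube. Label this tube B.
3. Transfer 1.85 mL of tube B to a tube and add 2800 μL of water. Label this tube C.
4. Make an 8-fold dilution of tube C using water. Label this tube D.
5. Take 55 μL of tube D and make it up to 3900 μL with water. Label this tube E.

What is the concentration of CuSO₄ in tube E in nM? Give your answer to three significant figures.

Step 1: 2.5 mL brought to 30 mL → factor 30/2.5 = 12
Step 2: 3 mL + 42 mL = 45 mL total → factor 45/3 = 15
Step 3: 1.85 mL + 2800 μL = 4.65 mL total → factor 4.65/1.85 = 2.5135
Step 4: 8-fold → factor 8
Step 5: 55 μL brought to 3900 μL → factor 3900/55 = 70.909
Overall dilution factor = 12 × 15 × 2.5135 × 8 × 70.909 = 2.5665 × 10^5
Final = 1.00 M / 2.5665 × 10^5 = 3.896 × 10^-6 M = 3.90 × 10^3 nM

3.90 × 10^3 nM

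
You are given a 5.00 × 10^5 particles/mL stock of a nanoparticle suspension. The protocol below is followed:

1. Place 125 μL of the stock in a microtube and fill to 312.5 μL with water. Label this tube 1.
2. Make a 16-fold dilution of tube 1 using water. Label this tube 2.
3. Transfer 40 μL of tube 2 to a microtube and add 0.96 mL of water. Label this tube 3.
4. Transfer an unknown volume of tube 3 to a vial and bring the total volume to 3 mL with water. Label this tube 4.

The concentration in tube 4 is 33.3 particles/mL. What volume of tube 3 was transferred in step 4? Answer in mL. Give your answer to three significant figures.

Step 1: 125 μL brought to 312.5 μL → factor 312.5/125 = 2.5
Step 2: 16-fold → factor 16
Step 3: 40 μL + 0.96 mL = 1000 μL total → factor 1000/40 = 25
Step 4: v brought to 3 mL → factor = 3 mL/v
Product of known-step factors = 1000
Overall factor = 5.00 × 10^5 particles/mL / (33.3 particles/mL) = 15015
Step-4 factor = 15015 / 1000 = 15.015
v = 3 mL / 15.015 = 0.200 mL

0.200 mL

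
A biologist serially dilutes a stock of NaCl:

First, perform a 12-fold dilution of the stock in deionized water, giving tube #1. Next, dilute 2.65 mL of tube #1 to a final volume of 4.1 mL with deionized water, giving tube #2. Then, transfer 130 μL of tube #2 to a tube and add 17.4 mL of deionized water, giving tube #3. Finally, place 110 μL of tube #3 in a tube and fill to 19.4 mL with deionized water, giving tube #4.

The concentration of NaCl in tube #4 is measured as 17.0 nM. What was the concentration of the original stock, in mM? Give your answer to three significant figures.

Step 1: 12-fold → factor 12
Step 2: 2.65 mL brought to 4.1 mL → factor 4.1/2.65 = 1.5472
Step 3: 130 μL + 17.4 mL = 17530 μL total → factor 17530/130 = 134.85
Step 4: 110 μL brought to 19.4 mL → factor 19400/110 = 176.36
Overall dilution factor = 12 × 1.5472 × 134.85 × 176.36 = 4.4154 × 10^5
Stock = 17.0 nM × 4.4154 × 10^5 = 7.506 × 10^6 nM = 7.51 mM

7.51 mM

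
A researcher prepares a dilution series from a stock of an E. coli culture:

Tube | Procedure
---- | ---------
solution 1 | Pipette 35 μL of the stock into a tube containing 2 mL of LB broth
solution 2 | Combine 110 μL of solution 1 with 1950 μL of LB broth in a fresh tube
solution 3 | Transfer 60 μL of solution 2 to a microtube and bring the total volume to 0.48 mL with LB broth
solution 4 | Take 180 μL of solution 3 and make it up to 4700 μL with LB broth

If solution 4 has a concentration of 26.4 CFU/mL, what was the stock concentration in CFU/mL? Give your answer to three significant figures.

6.00 × 10^6 CFU/mL

Step 1: 35 μL + 2 mL = 2035 μL total → factor 2035/35 = 58.143
Step 2: 110 μL + 1950 μL = 2060 μL total → factor 2060/110 = 18.727
Step 3: 60 μL brought to 0.48 mL → factor 480/60 = 8
Step 4: 180 μL brought to 4700 μL → factor 4700/180 = 26.111
Overall dilution factor = 58.143 × 18.727 × 8 × 26.111 = 2.2745 × 10^5
Stock = 26.4 CFU/mL × 2.2745 × 10^5 = 6.00 × 10^6 CFU/mL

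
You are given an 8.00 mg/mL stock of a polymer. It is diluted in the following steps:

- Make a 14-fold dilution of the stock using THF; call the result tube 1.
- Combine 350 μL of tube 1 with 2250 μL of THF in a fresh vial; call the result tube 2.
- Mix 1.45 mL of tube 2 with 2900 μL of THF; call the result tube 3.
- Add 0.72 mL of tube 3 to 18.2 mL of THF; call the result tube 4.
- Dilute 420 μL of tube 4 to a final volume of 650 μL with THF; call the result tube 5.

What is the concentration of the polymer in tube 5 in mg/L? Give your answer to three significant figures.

Step 1: 14-fold → factor 14
Step 2: 350 μL + 2250 μL = 2600 μL total → factor 2600/350 = 7.4286
Step 3: 1.45 mL + 2900 μL = 4.35 mL total → factor 4.35/1.45 = 3
Step 4: 0.72 mL + 18.2 mL = 18.92 mL total → factor 18.92/0.72 = 26.278
Step 5: 420 μL brought to 650 μL → factor 650/420 = 1.5476
Overall dilution factor = 14 × 7.4286 × 3 × 26.278 × 1.5476 = 12688
Final = 8.00 mg/mL / 12688 = 0.0006305 mg/mL = 0.630 mg/L

0.630 mg/L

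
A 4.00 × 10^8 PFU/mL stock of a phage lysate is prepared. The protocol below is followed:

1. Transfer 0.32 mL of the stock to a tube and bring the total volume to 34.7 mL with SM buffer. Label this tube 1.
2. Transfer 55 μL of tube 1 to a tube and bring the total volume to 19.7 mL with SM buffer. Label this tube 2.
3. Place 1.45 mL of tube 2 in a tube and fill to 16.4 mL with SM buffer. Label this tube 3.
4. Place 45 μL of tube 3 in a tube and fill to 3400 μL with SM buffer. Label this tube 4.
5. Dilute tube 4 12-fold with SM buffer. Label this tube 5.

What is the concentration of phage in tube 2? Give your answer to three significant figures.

1.03 × 10^4 PFU/mL

Step 1: 0.32 mL brought to 34.7 mL → factor 34.7/0.32 = 108.44
Step 2: 55 μL brought to 19.7 mL → factor 19700/55 = 358.18
Dilution factor through tube 2 = 108.44 × 358.18 = 38840
[tube 2] = 4.00 × 10^8 PFU/mL / 38840 = 1.03 × 10^4 PFU/mL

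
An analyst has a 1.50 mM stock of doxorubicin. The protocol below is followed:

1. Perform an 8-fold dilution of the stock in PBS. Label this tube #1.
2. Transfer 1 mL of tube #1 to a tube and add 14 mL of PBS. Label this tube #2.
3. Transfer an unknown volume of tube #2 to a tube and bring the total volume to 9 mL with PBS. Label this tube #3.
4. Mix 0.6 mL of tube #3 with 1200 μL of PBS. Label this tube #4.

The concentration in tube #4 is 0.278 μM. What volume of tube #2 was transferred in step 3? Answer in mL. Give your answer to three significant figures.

0.600 mL

Step 1: 8-fold → factor 8
Step 2: 1 mL + 14 mL = 15 mL total → factor 15/1 = 15
Step 3: v brought to 9 mL → factor = 9 mL/v
Step 4: 0.6 mL + 1200 μL = 1.8 mL total → factor 1.8/0.6 = 3
Product of known-step factors = 360
Overall factor = 1.50 mM / (0.278 μM) = 5395.7
Step-3 factor = 5395.7 / 360 = 14.988
v = 9 mL / 14.988 = 0.600 mL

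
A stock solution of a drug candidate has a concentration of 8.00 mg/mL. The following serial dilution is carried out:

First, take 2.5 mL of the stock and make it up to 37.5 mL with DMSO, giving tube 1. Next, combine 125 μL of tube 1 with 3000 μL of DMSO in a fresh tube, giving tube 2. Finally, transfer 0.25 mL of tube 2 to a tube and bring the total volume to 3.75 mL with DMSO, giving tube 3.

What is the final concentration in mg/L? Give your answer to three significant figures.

Step 1: 2.5 mL brought to 37.5 mL → factor 37.5/2.5 = 15
Step 2: 125 μL + 3000 μL = 3125 μL total → factor 3125/125 = 25
Step 3: 0.25 mL brought to 3.75 mL → factor 3.75/0.25 = 15
Overall dilution factor = 15 × 25 × 15 = 5625
Final = 8.00 mg/mL / 5625 = 0.001422 mg/mL = 1.42 mg/L

1.42 mg/L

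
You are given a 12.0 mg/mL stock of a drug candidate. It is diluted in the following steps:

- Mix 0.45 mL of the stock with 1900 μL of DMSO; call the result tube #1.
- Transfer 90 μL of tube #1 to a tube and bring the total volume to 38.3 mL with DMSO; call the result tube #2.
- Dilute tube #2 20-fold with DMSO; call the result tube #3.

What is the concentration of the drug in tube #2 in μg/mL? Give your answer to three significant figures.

5.40 μg/mL

Step 1: 0.45 mL + 1900 μL = 2.35 mL total → factor 2.35/0.45 = 5.2222
Step 2: 90 μL brought to 38.3 mL → factor 38300/90 = 425.56
Dilution factor through tube #2 = 5.2222 × 425.56 = 2222.3
[tube #2] = 12.0 mg/mL / 2222.3 = 0.005400 mg/mL = 5.40 μg/mL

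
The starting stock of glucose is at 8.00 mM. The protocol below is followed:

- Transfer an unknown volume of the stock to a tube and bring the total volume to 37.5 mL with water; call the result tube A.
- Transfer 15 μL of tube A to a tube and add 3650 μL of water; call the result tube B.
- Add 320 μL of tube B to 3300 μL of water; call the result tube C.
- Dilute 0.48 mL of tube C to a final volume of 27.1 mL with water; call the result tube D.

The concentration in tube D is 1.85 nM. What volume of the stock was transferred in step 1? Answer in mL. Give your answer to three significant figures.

1.35 mL

Step 1: v brought to 37.5 mL → factor = 37.5 mL/v
Step 2: 15 μL + 3650 μL = 3665 μL total → factor 3665/15 = 244.33
Step 3: 320 μL + 3300 μL = 3620 μL total → factor 3620/320 = 11.312
Step 4: 0.48 mL brought to 27.1 mL → factor 27.1/0.48 = 56.458
Product of known-step factors = 1.5605 × 10^5
Overall factor = 8.00 mM / (1.85 nM) = 4.3243 × 10^6
Step-1 factor = 4.3243 × 10^6 / 1.5605 × 10^5 = 27.711
v = 37.5 mL / 27.711 = 1.35 mL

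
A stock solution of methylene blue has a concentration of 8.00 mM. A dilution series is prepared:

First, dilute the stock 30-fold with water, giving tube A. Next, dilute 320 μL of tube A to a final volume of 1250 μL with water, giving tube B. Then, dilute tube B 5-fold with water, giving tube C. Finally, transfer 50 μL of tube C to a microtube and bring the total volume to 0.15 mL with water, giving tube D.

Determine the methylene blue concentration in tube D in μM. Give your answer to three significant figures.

4.55 μM

Step 1: 30-fold → factor 30
Step 2: 320 μL brought to 1250 μL → factor 1250/320 = 3.9062
Step 3: 5-fold → factor 5
Step 4: 50 μL brought to 0.15 mL → factor 150/50 = 3
Overall dilution factor = 30 × 3.9062 × 5 × 3 = 1757.8
Final = 8.00 mM / 1757.8 = 0.004551 mM = 4.55 μM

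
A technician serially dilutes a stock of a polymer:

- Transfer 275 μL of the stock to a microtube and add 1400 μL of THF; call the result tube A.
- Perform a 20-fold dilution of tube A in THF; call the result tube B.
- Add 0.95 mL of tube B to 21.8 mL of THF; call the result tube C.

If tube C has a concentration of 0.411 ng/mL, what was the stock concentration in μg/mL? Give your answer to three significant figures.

Step 1: 275 μL + 1400 μL = 1675 μL total → factor 1675/275 = 6.0909
Step 2: 20-fold → factor 20
Step 3: 0.95 mL + 21.8 mL = 22.75 mL total → factor 22.75/0.95 = 23.947
Overall dilution factor = 6.0909 × 20 × 23.947 = 2917.2
Stock = 0.411 ng/mL × 2917.2 = 1199 ng/mL = 1.20 μg/mL

1.20 μg/mL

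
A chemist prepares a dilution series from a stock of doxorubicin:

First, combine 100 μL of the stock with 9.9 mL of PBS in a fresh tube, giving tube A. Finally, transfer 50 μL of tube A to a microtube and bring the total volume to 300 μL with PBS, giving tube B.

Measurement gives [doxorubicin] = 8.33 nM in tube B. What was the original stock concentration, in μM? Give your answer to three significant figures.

5.00 μM

Step 1: 100 μL + 9.9 mL = 10000 μL total → factor 10000/100 = 100
Step 2: 50 μL brought to 300 μL → factor 300/50 = 6
Overall dilution factor = 100 × 6 = 600
Stock = 8.33 nM × 600 = 4998 nM = 5.00 μM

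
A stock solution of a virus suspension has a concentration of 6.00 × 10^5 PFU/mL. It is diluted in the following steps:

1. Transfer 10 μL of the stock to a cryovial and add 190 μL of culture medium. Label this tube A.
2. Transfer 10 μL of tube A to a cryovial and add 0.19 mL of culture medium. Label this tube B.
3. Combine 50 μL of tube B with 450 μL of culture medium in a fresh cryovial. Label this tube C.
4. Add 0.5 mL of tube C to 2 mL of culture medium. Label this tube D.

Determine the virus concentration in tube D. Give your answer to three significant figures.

30.0 PFU/mL

Step 1: 10 μL + 190 μL = 200 μL total → factor 200/10 = 20
Step 2: 10 μL + 0.19 mL = 200 μL total → factor 200/10 = 20
Step 3: 50 μL + 450 μL = 500 μL total → factor 500/50 = 10
Step 4: 0.5 mL + 2 mL = 2.5 mL total → factor 2.5/0.5 = 5
Overall dilution factor = 20 × 20 × 10 × 5 = 20000
Final = 6.00 × 10^5 PFU/mL / 20000 = 30.0 PFU/mL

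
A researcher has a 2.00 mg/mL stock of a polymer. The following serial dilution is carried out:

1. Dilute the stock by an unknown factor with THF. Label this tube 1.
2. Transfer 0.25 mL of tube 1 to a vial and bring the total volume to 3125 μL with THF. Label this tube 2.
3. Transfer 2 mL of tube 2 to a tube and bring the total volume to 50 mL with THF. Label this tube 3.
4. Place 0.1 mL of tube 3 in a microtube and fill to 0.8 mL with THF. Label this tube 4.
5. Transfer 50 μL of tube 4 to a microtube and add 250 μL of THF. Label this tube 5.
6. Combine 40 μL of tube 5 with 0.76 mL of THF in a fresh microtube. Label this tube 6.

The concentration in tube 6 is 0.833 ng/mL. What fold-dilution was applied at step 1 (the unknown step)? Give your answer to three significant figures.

Step 1: unknown factor x
Step 2: 0.25 mL brought to 3125 μL → factor 3.125/0.25 = 12.5
Step 3: 2 mL brought to 50 mL → factor 50/2 = 25
Step 4: 0.1 mL brought to 0.8 mL → factor 0.8/0.1 = 8
Step 5: 50 μL + 250 μL = 300 μL total → factor 300/50 = 6
Step 6: 40 μL + 0.76 mL = 800 μL total → factor 800/40 = 20
Product of known-step factors = 3 × 10^5
Overall factor = 2.00 mg/mL / (0.833 ng/mL) = 2.401 × 10^6
x = 2.401 × 10^6 / 3 × 10^5 = 8.00

8.00-fold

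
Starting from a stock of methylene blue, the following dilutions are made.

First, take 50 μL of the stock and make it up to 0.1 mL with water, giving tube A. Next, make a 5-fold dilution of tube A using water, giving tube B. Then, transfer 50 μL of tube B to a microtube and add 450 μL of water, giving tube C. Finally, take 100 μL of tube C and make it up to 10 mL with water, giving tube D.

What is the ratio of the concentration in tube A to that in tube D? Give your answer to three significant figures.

Step 1: 50 μL brought to 0.1 mL → factor 100/50 = 2
Step 2: 5-fold → factor 5
Step 3: 50 μL + 450 μL = 500 μL total → factor 500/50 = 10
Step 4: 100 μL brought to 10 mL → factor 10000/100 = 100
Dilution factor to tube A = 2; to tube D = 10000
[tube A]/[tube D] = (factor to tube D)/(factor to tube A) = 10000/2 = 5.00 × 10^3

5.00 × 10^3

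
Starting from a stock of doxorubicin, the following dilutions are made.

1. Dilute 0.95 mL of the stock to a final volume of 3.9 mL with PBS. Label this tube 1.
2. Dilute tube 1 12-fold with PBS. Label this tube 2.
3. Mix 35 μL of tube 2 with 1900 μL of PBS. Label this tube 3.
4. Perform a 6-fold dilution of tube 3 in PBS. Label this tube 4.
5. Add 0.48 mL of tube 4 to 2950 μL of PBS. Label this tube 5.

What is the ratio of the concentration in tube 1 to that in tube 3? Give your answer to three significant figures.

663

Step 1: 0.95 mL brought to 3.9 mL → factor 3.9/0.95 = 4.1053
Step 2: 12-fold → factor 12
Step 3: 35 μL + 1900 μL = 1935 μL total → factor 1935/35 = 55.286
Dilution factor to tube 1 = 4.1053; to tube 3 = 2723.5
[tube 1]/[tube 3] = (factor to tube 3)/(factor to tube 1) = 2723.5/4.1053 = 663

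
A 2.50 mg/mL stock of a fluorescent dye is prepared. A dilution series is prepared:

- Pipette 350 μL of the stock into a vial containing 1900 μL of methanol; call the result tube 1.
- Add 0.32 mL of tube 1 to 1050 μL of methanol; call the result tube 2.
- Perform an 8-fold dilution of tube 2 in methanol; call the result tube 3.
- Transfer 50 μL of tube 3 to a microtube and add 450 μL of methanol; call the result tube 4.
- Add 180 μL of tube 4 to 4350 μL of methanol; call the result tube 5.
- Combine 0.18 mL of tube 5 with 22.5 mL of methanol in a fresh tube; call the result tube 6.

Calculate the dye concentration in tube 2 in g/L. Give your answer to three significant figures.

Step 1: 350 μL + 1900 μL = 2250 μL total → factor 2250/350 = 6.4286
Step 2: 0.32 mL + 1050 μL = 1.37 mL total → factor 1.37/0.32 = 4.2812
Dilution factor through tube 2 = 6.4286 × 4.2812 = 27.522
[tube 2] = 2.50 mg/mL / 27.522 = 0.09084 mg/mL = 0.0908 g/L

0.0908 g/L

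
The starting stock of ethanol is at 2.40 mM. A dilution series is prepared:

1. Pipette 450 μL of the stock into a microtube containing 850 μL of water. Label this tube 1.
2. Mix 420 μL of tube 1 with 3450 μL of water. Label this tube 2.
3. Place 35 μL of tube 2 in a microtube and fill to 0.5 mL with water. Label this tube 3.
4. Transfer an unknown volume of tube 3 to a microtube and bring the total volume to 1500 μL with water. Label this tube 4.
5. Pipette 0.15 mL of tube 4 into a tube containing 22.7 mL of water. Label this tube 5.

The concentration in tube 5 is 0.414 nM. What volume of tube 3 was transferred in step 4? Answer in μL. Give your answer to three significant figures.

Step 1: 450 μL + 850 μL = 1300 μL total → factor 1300/450 = 2.8889
Step 2: 420 μL + 3450 μL = 3870 μL total → factor 3870/420 = 9.2143
Step 3: 35 μL brought to 0.5 mL → factor 500/35 = 14.286
Step 4: v brought to 1500 μL → factor = 1500 μL/v
Step 5: 0.15 mL + 22.7 mL = 22.85 mL total → factor 22.85/0.15 = 152.33
Product of known-step factors = 57928
Overall factor = 2.40 mM / (0.414 nM) = 5.7971 × 10^6
Step-4 factor = 5.7971 × 10^6 / 57928 = 100.07
v = 1500 μL / 100.07 = 15.0 μL

15.0 μL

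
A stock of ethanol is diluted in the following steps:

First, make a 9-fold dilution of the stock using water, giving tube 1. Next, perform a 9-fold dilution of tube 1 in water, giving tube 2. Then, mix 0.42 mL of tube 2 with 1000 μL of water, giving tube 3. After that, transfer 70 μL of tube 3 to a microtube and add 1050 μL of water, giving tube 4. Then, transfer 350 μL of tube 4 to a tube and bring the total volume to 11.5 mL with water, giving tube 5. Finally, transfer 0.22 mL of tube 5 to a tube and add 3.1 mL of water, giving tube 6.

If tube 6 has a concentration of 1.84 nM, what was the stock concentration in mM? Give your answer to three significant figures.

Step 1: 9-fold → factor 9
Step 2: 9-fold → factor 9
Step 3: 0.42 mL + 1000 μL = 1.42 mL total → factor 1.42/0.42 = 3.381
Step 4: 70 μL + 1050 μL = 1120 μL total → factor 1120/70 = 16
Step 5: 350 μL brought to 11.5 mL → factor 11500/350 = 32.857
Step 6: 0.22 mL + 3.1 mL = 3.32 mL total → factor 3.32/0.22 = 15.091
Overall dilution factor = 9 × 9 × 3.381 × 16 × 32.857 × 15.091 = 2.1726 × 10^6
Stock = 1.84 nM × 2.1726 × 10^6 = 3.998 × 10^6 nM = 4.00 mM

4.00 mM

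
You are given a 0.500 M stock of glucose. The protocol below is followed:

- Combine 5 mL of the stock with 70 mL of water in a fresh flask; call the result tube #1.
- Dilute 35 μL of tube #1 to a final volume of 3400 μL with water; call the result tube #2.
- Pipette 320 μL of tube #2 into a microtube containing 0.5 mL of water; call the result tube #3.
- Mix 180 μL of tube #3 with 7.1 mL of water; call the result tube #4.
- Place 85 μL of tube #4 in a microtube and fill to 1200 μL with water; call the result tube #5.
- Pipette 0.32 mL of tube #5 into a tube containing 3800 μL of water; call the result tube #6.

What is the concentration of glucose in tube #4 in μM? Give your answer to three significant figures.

Step 1: 5 mL + 70 mL = 75 mL total → factor 75/5 = 15
Step 2: 35 μL brought to 3400 μL → factor 3400/35 = 97.143
Step 3: 320 μL + 0.5 mL = 820 μL total → factor 820/320 = 2.5625
Step 4: 180 μL + 7.1 mL = 7280 μL total → factor 7280/180 = 40.444
Dilution factor through tube #4 = 15 × 97.143 × 2.5625 × 40.444 = 1.5102 × 10^5
[tube #4] = 0.500 M / 1.5102 × 10^5 = 3.311 × 10^-6 M = 3.31 μM

3.31 μM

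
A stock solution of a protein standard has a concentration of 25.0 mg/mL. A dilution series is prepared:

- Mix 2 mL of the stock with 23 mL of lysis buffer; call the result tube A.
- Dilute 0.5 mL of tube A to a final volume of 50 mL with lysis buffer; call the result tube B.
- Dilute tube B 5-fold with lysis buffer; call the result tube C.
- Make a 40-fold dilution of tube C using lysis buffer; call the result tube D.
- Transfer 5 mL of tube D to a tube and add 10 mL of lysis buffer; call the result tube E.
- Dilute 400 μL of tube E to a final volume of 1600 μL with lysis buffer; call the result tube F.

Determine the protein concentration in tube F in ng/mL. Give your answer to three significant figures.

8.33 ng/mL

Step 1: 2 mL + 23 mL = 25 mL total → factor 25/2 = 12.5
Step 2: 0.5 mL brought to 50 mL → factor 50/0.5 = 100
Step 3: 5-fold → factor 5
Step 4: 40-fold → factor 40
Step 5: 5 mL + 10 mL = 15 mL total → factor 15/5 = 3
Step 6: 400 μL brought to 1600 μL → factor 1600/400 = 4
Overall dilution factor = 12.5 × 100 × 5 × 40 × 3 × 4 = 3 × 10^6
Final = 25.0 mg/mL / 3 × 10^6 = 8.333 × 10^-6 mg/mL = 8.33 ng/mL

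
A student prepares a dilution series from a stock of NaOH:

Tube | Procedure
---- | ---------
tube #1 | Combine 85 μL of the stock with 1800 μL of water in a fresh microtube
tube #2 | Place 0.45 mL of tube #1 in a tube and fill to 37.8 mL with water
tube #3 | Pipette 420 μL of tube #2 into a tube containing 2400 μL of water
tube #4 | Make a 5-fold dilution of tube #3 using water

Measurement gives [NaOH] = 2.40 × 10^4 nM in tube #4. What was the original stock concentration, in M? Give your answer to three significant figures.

1.50 M

Step 1: 85 μL + 1800 μL = 1885 μL total → factor 1885/85 = 22.176
Step 2: 0.45 mL brought to 37.8 mL → factor 37.8/0.45 = 84
Step 3: 420 μL + 2400 μL = 2820 μL total → factor 2820/420 = 6.7143
Step 4: 5-fold → factor 5
Overall dilution factor = 22.176 × 84 × 6.7143 × 5 = 62538
Stock = 2.40 × 10^4 nM × 62538 = 1.501 × 10^9 nM = 1.50 M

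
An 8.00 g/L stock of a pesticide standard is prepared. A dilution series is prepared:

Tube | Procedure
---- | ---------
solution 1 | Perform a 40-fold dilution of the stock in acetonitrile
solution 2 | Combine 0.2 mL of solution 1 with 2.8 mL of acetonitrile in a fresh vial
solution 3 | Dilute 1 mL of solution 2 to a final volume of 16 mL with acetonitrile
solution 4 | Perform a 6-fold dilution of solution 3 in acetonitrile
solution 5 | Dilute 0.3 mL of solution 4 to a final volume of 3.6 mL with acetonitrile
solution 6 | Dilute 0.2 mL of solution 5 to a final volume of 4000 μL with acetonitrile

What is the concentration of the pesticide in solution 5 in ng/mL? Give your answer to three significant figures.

11.6 ng/mL

Step 1: 40-fold → factor 40
Step 2: 0.2 mL + 2.8 mL = 3 mL total → factor 3/0.2 = 15
Step 3: 1 mL brought to 16 mL → factor 16/1 = 16
Step 4: 6-fold → factor 6
Step 5: 0.3 mL brought to 3.6 mL → factor 3.6/0.3 = 12
Dilution factor through solution 5 = 40 × 15 × 16 × 6 × 12 = 6.912 × 10^5
[solution 5] = 8.00 g/L / 6.912 × 10^5 = 1.157 × 10^-5 g/L = 11.6 ng/mL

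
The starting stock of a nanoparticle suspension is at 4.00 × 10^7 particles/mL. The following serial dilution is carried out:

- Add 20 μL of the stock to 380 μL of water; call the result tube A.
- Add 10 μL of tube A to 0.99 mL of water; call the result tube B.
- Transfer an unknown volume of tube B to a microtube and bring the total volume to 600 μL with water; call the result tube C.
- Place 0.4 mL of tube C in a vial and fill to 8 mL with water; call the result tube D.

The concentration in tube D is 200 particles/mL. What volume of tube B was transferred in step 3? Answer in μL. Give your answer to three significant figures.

Step 1: 20 μL + 380 μL = 400 μL total → factor 400/20 = 20
Step 2: 10 μL + 0.99 mL = 1000 μL total → factor 1000/10 = 100
Step 3: v brought to 600 μL → factor = 600 μL/v
Step 4: 0.4 mL brought to 8 mL → factor 8/0.4 = 20
Product of known-step factors = 40000
Overall factor = 4.00 × 10^7 particles/mL / (200 particles/mL) = 2 × 10^5
Step-3 factor = 2 × 10^5 / 40000 = 5
v = 600 μL / 5 = 120 μL

120 μL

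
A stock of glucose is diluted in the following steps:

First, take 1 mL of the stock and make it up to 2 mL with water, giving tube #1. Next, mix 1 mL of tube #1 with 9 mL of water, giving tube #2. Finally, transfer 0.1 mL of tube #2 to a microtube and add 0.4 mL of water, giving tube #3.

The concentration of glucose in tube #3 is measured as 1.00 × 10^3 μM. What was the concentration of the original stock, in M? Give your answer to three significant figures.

Step 1: 1 mL brought to 2 mL → factor 2/1 = 2
Step 2: 1 mL + 9 mL = 10 mL total → factor 10/1 = 10
Step 3: 0.1 mL + 0.4 mL = 0.5 mL total → factor 0.5/0.1 = 5
Overall dilution factor = 2 × 10 × 5 = 100
Stock = 1.00 × 10^3 μM × 100 = 1.000 × 10^5 μM = 0.100 M

0.100 M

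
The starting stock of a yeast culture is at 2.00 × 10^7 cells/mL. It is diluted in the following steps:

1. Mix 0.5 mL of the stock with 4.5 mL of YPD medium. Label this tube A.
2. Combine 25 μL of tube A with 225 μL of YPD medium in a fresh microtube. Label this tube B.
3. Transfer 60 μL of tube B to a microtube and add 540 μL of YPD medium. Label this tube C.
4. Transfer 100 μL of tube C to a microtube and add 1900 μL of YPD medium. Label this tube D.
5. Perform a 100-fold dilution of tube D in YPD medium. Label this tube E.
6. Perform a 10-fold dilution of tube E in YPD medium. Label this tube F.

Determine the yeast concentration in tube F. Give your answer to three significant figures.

Step 1: 0.5 mL + 4.5 mL = 5 mL total → factor 5/0.5 = 10
Step 2: 25 μL + 225 μL = 250 μL total → factor 250/25 = 10
Step 3: 60 μL + 540 μL = 600 μL total → factor 600/60 = 10
Step 4: 100 μL + 1900 μL = 2000 μL total → factor 2000/100 = 20
Step 5: 100-fold → factor 100
Step 6: 10-fold → factor 10
Overall dilution factor = 10 × 10 × 10 × 20 × 100 × 10 = 2 × 10^7
Final = 2.00 × 10^7 cells/mL / 2 × 10^7 = 1.00 cells/mL

1.00 cells/mL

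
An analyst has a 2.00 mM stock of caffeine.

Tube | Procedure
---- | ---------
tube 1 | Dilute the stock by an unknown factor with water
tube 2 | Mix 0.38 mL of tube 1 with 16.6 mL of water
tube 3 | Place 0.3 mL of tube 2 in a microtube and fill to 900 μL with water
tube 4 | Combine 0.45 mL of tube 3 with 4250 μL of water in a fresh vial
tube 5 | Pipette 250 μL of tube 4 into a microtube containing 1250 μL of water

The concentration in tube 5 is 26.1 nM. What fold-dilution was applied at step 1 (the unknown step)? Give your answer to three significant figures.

9.12-fold

Step 1: unknown factor x
Step 2: 0.38 mL + 16.6 mL = 16.98 mL total → factor 16.98/0.38 = 44.684
Step 3: 0.3 mL brought to 900 μL → factor 0.9/0.3 = 3
Step 4: 0.45 mL + 4250 μL = 4.7 mL total → factor 4.7/0.45 = 10.444
Step 5: 250 μL + 1250 μL = 1500 μL total → factor 1500/250 = 6
Product of known-step factors = 8400.6
Overall factor = 2.00 mM / (26.1 nM) = 76628
x = 76628 / 8400.6 = 9.12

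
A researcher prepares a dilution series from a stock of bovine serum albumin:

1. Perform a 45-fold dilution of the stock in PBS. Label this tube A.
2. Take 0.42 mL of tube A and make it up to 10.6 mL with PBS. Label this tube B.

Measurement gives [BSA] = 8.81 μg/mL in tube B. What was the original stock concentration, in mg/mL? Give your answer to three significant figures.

10.0 mg/mL

Step 1: 45-fold → factor 45
Step 2: 0.42 mL brought to 10.6 mL → factor 10.6/0.42 = 25.238
Overall dilution factor = 45 × 25.238 = 1135.7
Stock = 8.81 μg/mL × 1135.7 = 1.001 × 10^4 μg/mL = 10.0 mg/mL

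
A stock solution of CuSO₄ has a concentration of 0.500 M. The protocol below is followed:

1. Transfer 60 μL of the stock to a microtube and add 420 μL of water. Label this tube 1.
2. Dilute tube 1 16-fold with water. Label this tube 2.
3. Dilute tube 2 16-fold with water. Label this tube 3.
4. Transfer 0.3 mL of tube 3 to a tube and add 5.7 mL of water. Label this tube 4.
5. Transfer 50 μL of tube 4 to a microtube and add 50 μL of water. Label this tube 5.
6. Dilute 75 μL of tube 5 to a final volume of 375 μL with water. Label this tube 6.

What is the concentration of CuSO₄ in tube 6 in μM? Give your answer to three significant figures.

Step 1: 60 μL + 420 μL = 480 μL total → factor 480/60 = 8
Step 2: 16-fold → factor 16
Step 3: 16-fold → factor 16
Step 4: 0.3 mL + 5.7 mL = 6 mL total → factor 6/0.3 = 20
Step 5: 50 μL + 50 μL = 100 μL total → factor 100/50 = 2
Step 6: 75 μL brought to 375 μL → factor 375/75 = 5
Overall dilution factor = 8 × 16 × 16 × 20 × 2 × 5 = 4.096 × 10^5
Final = 0.500 M / 4.096 × 10^5 = 1.221 × 10^-6 M = 1.22 μM

1.22 μM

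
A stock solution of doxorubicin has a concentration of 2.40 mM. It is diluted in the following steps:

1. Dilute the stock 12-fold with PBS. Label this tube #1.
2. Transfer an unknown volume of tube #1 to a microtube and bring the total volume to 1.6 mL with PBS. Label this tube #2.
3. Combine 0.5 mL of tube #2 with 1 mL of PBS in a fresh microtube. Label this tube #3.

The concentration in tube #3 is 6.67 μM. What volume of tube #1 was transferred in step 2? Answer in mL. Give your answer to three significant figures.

0.160 mL

Step 1: 12-fold → factor 12
Step 2: v brought to 1.6 mL → factor = 1.6 mL/v
Step 3: 0.5 mL + 1 mL = 1.5 mL total → factor 1.5/0.5 = 3
Product of known-step factors = 36
Overall factor = 2.40 mM / (6.67 μM) = 359.82
Step-2 factor = 359.82 / 36 = 9.995
v = 1.6 mL / 9.995 = 0.160 mL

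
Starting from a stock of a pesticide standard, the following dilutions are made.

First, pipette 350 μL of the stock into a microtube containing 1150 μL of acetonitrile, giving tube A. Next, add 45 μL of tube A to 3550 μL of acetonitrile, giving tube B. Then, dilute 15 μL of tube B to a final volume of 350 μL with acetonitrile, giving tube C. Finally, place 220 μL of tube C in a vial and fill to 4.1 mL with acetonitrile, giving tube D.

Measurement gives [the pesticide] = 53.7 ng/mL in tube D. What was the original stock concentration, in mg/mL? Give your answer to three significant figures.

8.00 mg/mL

Step 1: 350 μL + 1150 μL = 1500 μL total → factor 1500/350 = 4.2857
Step 2: 45 μL + 3550 μL = 3595 μL total → factor 3595/45 = 79.889
Step 3: 15 μL brought to 350 μL → factor 350/15 = 23.333
Step 4: 220 μL brought to 4.1 mL → factor 4100/220 = 18.636
Overall dilution factor = 4.2857 × 79.889 × 23.333 × 18.636 = 1.4888 × 10^5
Stock = 53.7 ng/mL × 1.4888 × 10^5 = 7.995 × 10^6 ng/mL = 8.00 mg/mL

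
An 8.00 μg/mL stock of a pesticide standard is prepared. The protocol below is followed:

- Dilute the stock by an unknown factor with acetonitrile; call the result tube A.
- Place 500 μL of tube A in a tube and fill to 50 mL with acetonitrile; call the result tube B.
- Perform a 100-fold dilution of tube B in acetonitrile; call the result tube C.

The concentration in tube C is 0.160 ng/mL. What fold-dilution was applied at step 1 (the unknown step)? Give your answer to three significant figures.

5.00-fold

Step 1: unknown factor x
Step 2: 500 μL brought to 50 mL → factor 50000/500 = 100
Step 3: 100-fold → factor 100
Product of known-step factors = 10000
Overall factor = 8.00 μg/mL / (0.160 ng/mL) = 50000
x = 50000 / 10000 = 5.00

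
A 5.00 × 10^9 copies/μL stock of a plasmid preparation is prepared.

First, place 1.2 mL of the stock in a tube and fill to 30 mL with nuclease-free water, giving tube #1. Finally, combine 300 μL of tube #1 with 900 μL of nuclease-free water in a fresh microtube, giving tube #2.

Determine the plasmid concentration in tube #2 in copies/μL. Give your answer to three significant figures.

5.00 × 10^7 copies/μL

Step 1: 1.2 mL brought to 30 mL → factor 30/1.2 = 25
Step 2: 300 μL + 900 μL = 1200 μL total → factor 1200/300 = 4
Overall dilution factor = 25 × 4 = 100
Final = 5.00 × 10^9 copies/μL / 100 = 5.00 × 10^7 copies/μL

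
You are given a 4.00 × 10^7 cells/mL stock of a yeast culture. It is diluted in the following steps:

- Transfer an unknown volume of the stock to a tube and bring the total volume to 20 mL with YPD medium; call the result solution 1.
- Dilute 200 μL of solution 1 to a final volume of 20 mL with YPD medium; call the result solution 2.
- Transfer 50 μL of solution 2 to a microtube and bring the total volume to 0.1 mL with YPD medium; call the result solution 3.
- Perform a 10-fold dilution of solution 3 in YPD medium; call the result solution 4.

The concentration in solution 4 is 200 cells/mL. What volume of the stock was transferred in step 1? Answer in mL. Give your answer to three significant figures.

0.200 mL

Step 1: v brought to 20 mL → factor = 20 mL/v
Step 2: 200 μL brought to 20 mL → factor 20000/200 = 100
Step 3: 50 μL brought to 0.1 mL → factor 100/50 = 2
Step 4: 10-fold → factor 10
Product of known-step factors = 2000
Overall factor = 4.00 × 10^7 cells/mL / (200 cells/mL) = 2 × 10^5
Step-1 factor = 2 × 10^5 / 2000 = 100
v = 20 mL / 100 = 0.200 mL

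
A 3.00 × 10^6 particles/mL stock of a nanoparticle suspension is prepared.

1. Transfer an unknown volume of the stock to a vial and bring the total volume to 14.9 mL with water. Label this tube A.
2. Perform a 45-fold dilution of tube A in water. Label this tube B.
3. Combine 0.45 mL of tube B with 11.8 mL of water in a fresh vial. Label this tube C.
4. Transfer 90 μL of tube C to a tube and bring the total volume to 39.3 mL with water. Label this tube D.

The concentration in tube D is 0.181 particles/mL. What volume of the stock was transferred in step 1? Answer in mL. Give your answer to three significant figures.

Step 1: v brought to 14.9 mL → factor = 14.9 mL/v
Step 2: 45-fold → factor 45
Step 3: 0.45 mL + 11.8 mL = 12.25 mL total → factor 12.25/0.45 = 27.222
Step 4: 90 μL brought to 39.3 mL → factor 39300/90 = 436.67
Product of known-step factors = 5.3492 × 10^5
Overall factor = 3.00 × 10^6 particles/mL / (0.181 particles/mL) = 1.6575 × 10^7
Step-1 factor = 1.6575 × 10^7 / 5.3492 × 10^5 = 30.985
v = 14.9 mL / 30.985 = 0.481 mL

0.481 mL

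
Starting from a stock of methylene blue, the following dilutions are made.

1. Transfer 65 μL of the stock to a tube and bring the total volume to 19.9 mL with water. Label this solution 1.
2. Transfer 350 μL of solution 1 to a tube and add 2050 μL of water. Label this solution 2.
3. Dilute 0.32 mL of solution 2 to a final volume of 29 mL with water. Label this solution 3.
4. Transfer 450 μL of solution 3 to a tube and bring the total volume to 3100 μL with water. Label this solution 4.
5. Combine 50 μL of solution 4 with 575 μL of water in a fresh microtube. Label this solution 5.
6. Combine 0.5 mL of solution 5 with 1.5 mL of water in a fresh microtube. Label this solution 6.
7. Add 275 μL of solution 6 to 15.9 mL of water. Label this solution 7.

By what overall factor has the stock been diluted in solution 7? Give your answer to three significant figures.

Step 1: 65 μL brought to 19.9 mL → factor 19900/65 = 306.15
Step 2: 350 μL + 2050 μL = 2400 μL total → factor 2400/350 = 6.8571
Step 3: 0.32 mL brought to 29 mL → factor 29/0.32 = 90.625
Step 4: 450 μL brought to 3100 μL → factor 3100/450 = 6.8889
Step 5: 50 μL + 575 μL = 625 μL total → factor 625/50 = 12.5
Step 6: 0.5 mL + 1.5 mL = 2 mL total → factor 2/0.5 = 4
Step 7: 275 μL + 15.9 mL = 16175 μL total → factor 16175/275 = 58.818
Overall dilution factor = 306.15 × 6.8571 × 90.625 × 6.8889 × 12.5 × 4 × 58.818 = 3.8544 × 10^9

3.85 × 10^9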